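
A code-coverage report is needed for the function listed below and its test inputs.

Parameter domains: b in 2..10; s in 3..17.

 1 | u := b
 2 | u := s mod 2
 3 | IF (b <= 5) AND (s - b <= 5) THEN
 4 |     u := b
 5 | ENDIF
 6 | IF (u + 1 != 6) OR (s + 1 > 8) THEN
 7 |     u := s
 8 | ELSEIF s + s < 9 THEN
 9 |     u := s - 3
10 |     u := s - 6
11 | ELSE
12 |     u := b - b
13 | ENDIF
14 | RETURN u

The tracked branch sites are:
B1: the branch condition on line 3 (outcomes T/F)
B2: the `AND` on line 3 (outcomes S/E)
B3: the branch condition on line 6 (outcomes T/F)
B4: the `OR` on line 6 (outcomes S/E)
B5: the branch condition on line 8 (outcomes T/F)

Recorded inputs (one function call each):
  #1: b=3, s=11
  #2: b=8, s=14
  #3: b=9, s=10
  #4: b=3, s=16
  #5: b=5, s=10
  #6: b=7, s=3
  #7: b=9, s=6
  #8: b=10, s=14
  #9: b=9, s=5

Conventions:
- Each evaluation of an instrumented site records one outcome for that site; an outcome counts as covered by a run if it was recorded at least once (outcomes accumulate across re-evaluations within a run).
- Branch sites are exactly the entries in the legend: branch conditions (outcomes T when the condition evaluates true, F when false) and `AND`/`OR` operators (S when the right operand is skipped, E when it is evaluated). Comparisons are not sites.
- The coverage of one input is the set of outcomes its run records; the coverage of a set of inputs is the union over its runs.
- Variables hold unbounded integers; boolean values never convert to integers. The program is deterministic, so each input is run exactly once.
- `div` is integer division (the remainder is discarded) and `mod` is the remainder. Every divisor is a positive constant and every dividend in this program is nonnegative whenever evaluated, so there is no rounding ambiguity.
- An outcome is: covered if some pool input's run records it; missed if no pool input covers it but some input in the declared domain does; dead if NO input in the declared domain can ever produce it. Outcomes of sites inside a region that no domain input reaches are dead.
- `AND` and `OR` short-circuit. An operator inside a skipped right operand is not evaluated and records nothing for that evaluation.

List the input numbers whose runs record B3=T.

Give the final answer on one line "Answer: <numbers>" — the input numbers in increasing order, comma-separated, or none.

input #1 (b=3, s=11): records B3=T
input #2 (b=8, s=14): records B3=T
input #3 (b=9, s=10): records B3=T
input #4 (b=3, s=16): records B3=T
input #5 (b=5, s=10): records B3=T
input #6 (b=7, s=3): records B3=T
input #7 (b=9, s=6): records B3=T
input #8 (b=10, s=14): records B3=T
input #9 (b=9, s=5): records B3=T

Answer: 1, 2, 3, 4, 5, 6, 7, 8, 9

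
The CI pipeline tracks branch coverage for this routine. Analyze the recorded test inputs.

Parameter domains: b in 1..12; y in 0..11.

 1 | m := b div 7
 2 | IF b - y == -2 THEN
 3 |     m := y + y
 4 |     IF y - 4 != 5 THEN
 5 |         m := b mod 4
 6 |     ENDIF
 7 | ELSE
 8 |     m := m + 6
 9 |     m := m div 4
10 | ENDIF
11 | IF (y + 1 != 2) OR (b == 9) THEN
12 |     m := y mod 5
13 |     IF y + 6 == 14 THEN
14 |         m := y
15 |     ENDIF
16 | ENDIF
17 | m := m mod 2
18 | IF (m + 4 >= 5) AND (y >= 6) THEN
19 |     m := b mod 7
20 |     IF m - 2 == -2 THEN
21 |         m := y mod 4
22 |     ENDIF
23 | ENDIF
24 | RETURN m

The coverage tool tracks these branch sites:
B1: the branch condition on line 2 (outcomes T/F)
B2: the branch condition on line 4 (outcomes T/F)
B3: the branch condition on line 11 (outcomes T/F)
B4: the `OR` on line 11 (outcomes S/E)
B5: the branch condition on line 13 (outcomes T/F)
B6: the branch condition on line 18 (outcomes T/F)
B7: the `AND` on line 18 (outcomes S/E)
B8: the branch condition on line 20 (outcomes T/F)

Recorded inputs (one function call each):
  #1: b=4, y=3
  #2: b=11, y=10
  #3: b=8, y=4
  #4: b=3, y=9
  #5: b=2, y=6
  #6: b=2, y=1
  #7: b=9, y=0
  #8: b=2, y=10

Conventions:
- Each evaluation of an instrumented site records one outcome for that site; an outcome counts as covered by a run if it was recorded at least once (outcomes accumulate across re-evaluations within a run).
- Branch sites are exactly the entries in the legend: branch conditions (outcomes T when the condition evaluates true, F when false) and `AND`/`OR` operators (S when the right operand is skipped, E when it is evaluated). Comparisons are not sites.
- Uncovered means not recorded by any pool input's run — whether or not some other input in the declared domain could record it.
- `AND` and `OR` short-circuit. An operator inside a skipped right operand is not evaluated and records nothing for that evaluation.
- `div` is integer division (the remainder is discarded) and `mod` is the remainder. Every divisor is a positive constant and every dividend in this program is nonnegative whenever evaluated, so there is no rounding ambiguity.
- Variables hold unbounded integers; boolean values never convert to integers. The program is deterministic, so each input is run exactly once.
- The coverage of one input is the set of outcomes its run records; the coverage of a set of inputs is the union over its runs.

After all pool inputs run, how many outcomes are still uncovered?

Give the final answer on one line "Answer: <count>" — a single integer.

run #1 (b=4, y=3) runs B1->F, B4->S, B3->T, B5->F, B7->E, B6->F; records B1=F, B3=T, B4=S, B5=F, B6=F, B7=E
run #2 (b=11, y=10) runs B1->F, B4->S, B3->T, B5->F, B7->S, B6->F; records B1=F, B3=T, B4=S, B5=F, B6=F, B7=S
run #3 (b=8, y=4) runs B1->F, B4->S, B3->T, B5->F, B7->S, B6->F; records B1=F, B3=T, B4=S, B5=F, B6=F, B7=S
run #4 (b=3, y=9) runs B1->F, B4->S, B3->T, B5->F, B7->S, B6->F; records B1=F, B3=T, B4=S, B5=F, B6=F, B7=S
run #5 (b=2, y=6) runs B1->F, B4->S, B3->T, B5->F, B7->E, B6->T, B8->F; records B1=F, B3=T, B4=S, B5=F, B6=T, B7=E, B8=F
run #6 (b=2, y=1) runs B1->F, B4->E, B3->F, B7->E, B6->F; records B1=F, B3=F, B4=E, B6=F, B7=E
run #7 (b=9, y=0) runs B1->F, B4->S, B3->T, B5->F, B7->S, B6->F; records B1=F, B3=T, B4=S, B5=F, B6=F, B7=S
run #8 (b=2, y=10) runs B1->F, B4->S, B3->T, B5->F, B7->S, B6->F; records B1=F, B3=T, B4=S, B5=F, B6=F, B7=S
union over the pool: B1=F, B3=T, B3=F, B4=S, B4=E, B5=F, B6=T, B6=F, B7=S, B7=E, B8=F
uncovered (5 of 16): B1=T, B2=T, B2=F, B5=T, B8=T

Answer: 5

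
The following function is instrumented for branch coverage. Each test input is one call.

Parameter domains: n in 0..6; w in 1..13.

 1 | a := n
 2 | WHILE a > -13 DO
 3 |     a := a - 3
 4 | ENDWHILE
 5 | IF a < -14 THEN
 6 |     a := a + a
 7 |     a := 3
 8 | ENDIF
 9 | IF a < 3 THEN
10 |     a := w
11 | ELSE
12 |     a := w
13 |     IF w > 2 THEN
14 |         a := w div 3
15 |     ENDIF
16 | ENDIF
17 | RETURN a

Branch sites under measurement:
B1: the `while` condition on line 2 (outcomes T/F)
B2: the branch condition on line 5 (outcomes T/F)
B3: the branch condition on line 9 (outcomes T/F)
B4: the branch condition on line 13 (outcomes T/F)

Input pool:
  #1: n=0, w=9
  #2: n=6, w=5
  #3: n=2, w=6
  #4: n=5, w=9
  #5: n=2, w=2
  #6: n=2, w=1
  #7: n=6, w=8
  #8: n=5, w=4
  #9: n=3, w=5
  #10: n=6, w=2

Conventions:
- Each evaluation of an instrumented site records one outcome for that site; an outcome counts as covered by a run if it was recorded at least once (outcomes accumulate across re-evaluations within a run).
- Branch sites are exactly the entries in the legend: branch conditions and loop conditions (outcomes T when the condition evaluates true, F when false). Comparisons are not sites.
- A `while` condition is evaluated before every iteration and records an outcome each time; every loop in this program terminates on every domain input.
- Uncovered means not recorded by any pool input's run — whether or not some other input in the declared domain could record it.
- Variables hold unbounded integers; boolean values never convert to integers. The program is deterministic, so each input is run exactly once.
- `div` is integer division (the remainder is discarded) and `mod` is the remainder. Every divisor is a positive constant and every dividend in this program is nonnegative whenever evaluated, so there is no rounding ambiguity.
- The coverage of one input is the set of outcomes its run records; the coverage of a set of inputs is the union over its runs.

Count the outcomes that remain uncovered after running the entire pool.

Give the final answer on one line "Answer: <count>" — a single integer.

input #1, n=0, w=9: outcomes B1=T, B1=F, B2=T, B3=F, B4=T
input #2, n=6, w=5: outcomes B1=T, B1=F, B2=T, B3=F, B4=T
input #3, n=2, w=6: outcomes B1=T, B1=F, B2=F, B3=T
input #4, n=5, w=9: outcomes B1=T, B1=F, B2=F, B3=T
input #5, n=2, w=2: outcomes B1=T, B1=F, B2=F, B3=T
input #6, n=2, w=1: outcomes B1=T, B1=F, B2=F, B3=T
input #7, n=6, w=8: outcomes B1=T, B1=F, B2=T, B3=F, B4=T
input #8, n=5, w=4: outcomes B1=T, B1=F, B2=F, B3=T
input #9, n=3, w=5: outcomes B1=T, B1=F, B2=T, B3=F, B4=T
input #10, n=6, w=2: outcomes B1=T, B1=F, B2=T, B3=F, B4=F
union over the pool: B1=T, B1=F, B2=T, B2=F, B3=T, B3=F, B4=T, B4=F
uncovered (0 of 8): none

Answer: 0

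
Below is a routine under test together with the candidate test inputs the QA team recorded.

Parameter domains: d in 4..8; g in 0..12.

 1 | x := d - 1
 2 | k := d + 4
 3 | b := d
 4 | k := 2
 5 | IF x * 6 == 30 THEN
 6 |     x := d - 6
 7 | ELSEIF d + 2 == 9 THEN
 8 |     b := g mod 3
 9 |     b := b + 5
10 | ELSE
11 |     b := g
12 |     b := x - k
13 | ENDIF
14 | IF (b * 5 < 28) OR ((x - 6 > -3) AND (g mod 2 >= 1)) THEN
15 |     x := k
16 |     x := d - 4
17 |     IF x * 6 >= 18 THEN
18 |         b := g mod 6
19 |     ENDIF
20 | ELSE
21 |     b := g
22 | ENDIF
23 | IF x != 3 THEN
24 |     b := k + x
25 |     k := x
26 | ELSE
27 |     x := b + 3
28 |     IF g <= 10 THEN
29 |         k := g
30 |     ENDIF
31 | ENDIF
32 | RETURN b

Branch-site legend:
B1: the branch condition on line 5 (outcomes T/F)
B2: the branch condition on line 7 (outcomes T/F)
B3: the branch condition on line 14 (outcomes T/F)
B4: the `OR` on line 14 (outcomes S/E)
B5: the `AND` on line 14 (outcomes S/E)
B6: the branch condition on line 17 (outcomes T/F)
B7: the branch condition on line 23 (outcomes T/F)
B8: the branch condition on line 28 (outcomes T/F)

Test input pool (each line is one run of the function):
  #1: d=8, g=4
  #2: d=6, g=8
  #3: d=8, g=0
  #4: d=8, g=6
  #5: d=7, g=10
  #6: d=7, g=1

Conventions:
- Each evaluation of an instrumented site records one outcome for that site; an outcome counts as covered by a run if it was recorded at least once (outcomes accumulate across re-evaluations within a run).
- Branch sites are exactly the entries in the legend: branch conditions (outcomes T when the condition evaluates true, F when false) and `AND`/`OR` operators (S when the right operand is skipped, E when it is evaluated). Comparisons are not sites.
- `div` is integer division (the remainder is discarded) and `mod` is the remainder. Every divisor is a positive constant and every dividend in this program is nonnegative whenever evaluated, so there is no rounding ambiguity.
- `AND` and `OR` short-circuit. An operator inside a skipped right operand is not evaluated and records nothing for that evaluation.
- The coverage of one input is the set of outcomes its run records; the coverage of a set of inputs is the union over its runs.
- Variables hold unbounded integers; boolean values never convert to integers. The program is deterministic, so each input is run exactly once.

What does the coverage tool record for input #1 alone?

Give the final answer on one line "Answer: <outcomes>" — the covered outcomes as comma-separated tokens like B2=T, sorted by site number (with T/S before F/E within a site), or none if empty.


Simulating input #1 (d=8, g=4) step by step:
  B1->F, B2->F, B4->S, B3->T, B6->T, B7->T
as a set, this run covers: B1=F, B2=F, B3=T, B4=S, B6=T, B7=T
Answer: B1=F, B2=F, B3=T, B4=S, B6=T, B7=T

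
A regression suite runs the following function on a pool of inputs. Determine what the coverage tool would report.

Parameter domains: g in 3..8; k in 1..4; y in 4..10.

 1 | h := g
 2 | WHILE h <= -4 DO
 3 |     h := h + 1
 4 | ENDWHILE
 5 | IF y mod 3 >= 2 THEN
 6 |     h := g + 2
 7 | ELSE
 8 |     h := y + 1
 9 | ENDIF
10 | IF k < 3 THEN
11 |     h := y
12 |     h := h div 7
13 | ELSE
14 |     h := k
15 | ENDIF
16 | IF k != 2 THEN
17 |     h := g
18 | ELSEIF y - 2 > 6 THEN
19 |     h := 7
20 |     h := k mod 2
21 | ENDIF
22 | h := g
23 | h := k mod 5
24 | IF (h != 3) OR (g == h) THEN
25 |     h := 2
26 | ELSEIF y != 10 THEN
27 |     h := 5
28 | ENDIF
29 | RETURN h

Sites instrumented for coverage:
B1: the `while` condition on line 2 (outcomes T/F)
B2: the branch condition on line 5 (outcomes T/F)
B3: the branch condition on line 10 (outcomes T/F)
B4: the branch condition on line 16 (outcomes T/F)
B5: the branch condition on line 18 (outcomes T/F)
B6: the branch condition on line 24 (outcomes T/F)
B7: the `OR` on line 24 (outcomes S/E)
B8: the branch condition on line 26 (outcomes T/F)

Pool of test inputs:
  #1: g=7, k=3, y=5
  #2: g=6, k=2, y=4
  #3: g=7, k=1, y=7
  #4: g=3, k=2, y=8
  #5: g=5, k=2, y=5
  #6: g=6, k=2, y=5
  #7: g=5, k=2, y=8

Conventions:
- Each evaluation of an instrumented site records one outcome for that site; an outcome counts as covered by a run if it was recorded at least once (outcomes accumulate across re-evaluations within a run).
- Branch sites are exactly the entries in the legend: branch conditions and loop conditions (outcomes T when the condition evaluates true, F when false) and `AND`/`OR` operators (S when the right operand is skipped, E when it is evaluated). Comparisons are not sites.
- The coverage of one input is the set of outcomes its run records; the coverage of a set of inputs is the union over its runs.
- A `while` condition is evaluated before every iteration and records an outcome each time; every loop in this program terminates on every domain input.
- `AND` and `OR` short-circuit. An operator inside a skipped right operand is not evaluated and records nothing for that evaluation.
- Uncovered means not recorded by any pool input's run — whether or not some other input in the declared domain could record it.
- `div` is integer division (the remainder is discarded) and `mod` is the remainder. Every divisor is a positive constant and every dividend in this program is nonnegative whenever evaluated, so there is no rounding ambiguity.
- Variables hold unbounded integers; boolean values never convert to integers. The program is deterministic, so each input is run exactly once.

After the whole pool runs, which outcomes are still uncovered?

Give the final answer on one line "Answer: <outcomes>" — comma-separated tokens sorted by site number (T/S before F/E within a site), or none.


test 1 (g=7, k=3, y=5) fires B1->F, B2->T, B3->F, B4->T, B7->E, B6->F, B8->T; hits B1=F, B2=T, B3=F, B4=T, B6=F, B7=E, B8=T
test 2 (g=6, k=2, y=4) fires B1->F, B2->F, B3->T, B4->F, B5->F, B7->S, B6->T; hits B1=F, B2=F, B3=T, B4=F, B5=F, B6=T, B7=S
test 3 (g=7, k=1, y=7) fires B1->F, B2->F, B3->T, B4->T, B7->S, B6->T; hits B1=F, B2=F, B3=T, B4=T, B6=T, B7=S
test 4 (g=3, k=2, y=8) fires B1->F, B2->T, B3->T, B4->F, B5->F, B7->S, B6->T; hits B1=F, B2=T, B3=T, B4=F, B5=F, B6=T, B7=S
test 5 (g=5, k=2, y=5) fires B1->F, B2->T, B3->T, B4->F, B5->F, B7->S, B6->T; hits B1=F, B2=T, B3=T, B4=F, B5=F, B6=T, B7=S
test 6 (g=6, k=2, y=5) fires B1->F, B2->T, B3->T, B4->F, B5->F, B7->S, B6->T; hits B1=F, B2=T, B3=T, B4=F, B5=F, B6=T, B7=S
test 7 (g=5, k=2, y=8) fires B1->F, B2->T, B3->T, B4->F, B5->F, B7->S, B6->T; hits B1=F, B2=T, B3=T, B4=F, B5=F, B6=T, B7=S
union over the pool: B1=F, B2=T, B2=F, B3=T, B3=F, B4=T, B4=F, B5=F, B6=T, B6=F, B7=S, B7=E, B8=T
uncovered (3 of 16): B1=T, B5=T, B8=F
Answer: B1=T, B5=T, B8=F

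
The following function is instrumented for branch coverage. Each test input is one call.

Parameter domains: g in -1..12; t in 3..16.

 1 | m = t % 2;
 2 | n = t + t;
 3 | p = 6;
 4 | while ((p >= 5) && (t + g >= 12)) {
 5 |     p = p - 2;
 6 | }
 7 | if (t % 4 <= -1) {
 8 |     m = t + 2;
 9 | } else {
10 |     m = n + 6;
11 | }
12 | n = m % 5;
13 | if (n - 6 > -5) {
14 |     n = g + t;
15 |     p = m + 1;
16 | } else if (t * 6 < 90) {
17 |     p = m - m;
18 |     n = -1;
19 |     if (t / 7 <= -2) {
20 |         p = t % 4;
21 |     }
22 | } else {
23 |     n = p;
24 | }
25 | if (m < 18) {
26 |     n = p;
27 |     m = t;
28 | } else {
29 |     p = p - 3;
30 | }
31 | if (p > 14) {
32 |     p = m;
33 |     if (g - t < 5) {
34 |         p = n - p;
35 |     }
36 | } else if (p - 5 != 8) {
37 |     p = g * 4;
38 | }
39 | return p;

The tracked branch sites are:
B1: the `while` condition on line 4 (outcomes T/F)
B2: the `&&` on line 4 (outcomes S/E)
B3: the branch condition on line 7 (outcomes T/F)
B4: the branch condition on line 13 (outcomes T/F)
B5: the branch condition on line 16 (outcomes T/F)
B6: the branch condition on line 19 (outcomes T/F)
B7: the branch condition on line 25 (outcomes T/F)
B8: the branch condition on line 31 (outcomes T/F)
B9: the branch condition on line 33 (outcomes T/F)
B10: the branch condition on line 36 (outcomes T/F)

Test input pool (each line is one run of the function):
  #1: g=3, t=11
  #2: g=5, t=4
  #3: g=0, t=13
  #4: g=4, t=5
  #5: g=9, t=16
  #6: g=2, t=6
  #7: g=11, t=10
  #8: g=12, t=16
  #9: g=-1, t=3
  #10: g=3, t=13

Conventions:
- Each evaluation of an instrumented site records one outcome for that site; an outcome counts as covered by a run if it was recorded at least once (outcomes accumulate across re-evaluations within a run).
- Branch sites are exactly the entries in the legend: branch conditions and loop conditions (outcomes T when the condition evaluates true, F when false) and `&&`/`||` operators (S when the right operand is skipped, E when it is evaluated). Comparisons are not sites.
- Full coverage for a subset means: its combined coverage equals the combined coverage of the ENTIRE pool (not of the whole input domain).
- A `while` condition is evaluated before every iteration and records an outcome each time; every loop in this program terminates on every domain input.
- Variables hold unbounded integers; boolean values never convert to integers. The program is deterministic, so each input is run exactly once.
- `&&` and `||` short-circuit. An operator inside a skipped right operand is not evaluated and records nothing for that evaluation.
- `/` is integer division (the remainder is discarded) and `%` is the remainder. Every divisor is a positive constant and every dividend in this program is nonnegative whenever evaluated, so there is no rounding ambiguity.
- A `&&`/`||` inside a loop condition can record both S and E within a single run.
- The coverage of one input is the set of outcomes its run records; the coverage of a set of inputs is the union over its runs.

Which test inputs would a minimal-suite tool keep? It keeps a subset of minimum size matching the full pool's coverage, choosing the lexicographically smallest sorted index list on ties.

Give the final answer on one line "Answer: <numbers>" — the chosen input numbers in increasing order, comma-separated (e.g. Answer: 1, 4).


#1 (g=3, t=11) -> covered: B1=T, B1=F, B2=S, B2=E, B3=F, B4=T, B7=F, B8=T, B9=T
#2 (g=5, t=4) -> covered: B1=F, B2=E, B3=F, B4=T, B7=T, B8=T, B9=T
#3 (g=0, t=13) -> covered: B1=T, B1=F, B2=S, B2=E, B3=F, B4=T, B7=F, B8=T, B9=T
#4 (g=4, t=5) -> covered: B1=F, B2=E, B3=F, B4=F, B5=T, B6=F, B7=T, B8=F, B10=T
#5 (g=9, t=16) -> covered: B1=T, B1=F, B2=S, B2=E, B3=F, B4=T, B7=F, B8=T, B9=T
#6 (g=2, t=6) -> covered: B1=F, B2=E, B3=F, B4=T, B7=F, B8=T, B9=T
#7 (g=11, t=10) -> covered: B1=T, B1=F, B2=S, B2=E, B3=F, B4=F, B5=T, B6=F, B7=F, B8=F, B10=T
#8 (g=12, t=16) -> covered: B1=T, B1=F, B2=S, B2=E, B3=F, B4=T, B7=F, B8=T, B9=T
#9 (g=-1, t=3) -> covered: B1=F, B2=E, B3=F, B4=T, B7=T, B8=F, B10=F
#10 (g=3, t=13) -> covered: B1=T, B1=F, B2=S, B2=E, B3=F, B4=T, B7=F, B8=T, B9=T
the full pool covers 16 outcomes: B1=T, B1=F, B2=S, B2=E, B3=F, B4=T, B4=F, B5=T, B6=F, B7=T, B7=F, B8=T, B8=F, B9=T, B10=T, B10=F
checked all size-1 subsets: none covers 16 outcomes (max 11/16)
checked all size-2 subsets: none covers 16 outcomes (max 15/16)
the canonical winner is {1, 4, 9}: size 3, full 16-outcome coverage, earliest index list among size-3 covers
Answer: 1, 4, 9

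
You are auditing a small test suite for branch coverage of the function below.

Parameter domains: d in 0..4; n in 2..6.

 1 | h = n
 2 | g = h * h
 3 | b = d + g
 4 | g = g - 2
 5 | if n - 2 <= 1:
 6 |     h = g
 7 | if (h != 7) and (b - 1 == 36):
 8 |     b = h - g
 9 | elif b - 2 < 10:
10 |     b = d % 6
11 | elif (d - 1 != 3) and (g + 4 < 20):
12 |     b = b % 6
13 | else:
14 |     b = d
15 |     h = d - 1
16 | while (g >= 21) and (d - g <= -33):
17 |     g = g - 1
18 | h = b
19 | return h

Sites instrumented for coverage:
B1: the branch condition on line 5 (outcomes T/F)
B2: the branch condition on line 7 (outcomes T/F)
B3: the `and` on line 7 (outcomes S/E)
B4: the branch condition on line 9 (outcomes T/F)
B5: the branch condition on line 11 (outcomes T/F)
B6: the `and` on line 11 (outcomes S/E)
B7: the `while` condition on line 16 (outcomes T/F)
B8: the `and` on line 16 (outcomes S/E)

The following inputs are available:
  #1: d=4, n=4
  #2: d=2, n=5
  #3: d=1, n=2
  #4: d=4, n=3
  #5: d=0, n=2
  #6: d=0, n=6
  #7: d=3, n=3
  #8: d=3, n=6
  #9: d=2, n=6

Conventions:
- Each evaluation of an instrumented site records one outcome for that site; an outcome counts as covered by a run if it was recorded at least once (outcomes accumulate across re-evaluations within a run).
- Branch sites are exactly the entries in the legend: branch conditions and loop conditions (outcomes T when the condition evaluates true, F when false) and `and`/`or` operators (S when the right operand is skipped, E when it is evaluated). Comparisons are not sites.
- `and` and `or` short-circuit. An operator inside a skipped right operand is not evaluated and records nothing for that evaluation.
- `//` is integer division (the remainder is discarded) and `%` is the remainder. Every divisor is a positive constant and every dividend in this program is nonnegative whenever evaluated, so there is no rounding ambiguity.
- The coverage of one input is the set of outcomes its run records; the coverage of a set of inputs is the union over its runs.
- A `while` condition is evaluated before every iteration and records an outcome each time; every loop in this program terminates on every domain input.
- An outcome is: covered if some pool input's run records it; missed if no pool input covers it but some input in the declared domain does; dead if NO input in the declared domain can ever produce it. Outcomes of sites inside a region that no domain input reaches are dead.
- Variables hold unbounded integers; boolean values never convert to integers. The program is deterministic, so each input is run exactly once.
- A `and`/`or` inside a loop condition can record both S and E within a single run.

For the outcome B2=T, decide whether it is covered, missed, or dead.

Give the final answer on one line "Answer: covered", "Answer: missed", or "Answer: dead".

no pool input records B2=T
but domain input (d=1, n=6) does record it -> reachable, so missed

Answer: missed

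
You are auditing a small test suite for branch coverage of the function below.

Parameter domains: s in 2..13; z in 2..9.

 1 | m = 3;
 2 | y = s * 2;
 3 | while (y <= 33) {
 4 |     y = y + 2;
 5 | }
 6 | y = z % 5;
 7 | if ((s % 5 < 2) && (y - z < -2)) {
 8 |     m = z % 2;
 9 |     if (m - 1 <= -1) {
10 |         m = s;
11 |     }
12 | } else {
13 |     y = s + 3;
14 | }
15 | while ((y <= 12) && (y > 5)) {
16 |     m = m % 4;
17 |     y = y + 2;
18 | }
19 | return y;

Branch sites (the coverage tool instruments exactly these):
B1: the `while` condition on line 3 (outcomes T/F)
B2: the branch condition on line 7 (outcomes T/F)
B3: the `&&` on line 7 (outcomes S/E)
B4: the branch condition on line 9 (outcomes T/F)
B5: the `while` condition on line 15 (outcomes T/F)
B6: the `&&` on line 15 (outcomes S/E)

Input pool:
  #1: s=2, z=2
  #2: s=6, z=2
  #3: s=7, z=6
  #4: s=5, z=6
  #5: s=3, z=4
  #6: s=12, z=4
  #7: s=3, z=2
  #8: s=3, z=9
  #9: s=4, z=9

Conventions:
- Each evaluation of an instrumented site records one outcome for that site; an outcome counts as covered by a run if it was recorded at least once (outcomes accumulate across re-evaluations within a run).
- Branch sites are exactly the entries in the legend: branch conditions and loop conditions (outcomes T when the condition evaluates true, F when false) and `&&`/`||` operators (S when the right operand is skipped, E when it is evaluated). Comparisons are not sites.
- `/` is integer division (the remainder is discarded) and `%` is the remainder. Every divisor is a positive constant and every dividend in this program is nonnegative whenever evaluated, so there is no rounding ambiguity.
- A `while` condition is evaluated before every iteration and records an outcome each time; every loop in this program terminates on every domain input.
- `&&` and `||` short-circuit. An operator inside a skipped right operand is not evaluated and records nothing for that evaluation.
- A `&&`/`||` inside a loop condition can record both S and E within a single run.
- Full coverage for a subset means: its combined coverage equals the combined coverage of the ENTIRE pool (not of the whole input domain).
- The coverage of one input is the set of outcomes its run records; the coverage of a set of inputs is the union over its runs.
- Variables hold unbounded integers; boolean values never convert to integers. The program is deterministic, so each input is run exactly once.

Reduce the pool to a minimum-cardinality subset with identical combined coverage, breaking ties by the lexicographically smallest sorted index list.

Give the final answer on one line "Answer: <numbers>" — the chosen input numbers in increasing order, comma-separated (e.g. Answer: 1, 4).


run #1 (s=2, z=2) runs B1->T, B1->T, B1->T, B1->T, B1->T, B1->T, B1->T, B1->T, B1->T, B1->T, B1->T, B1->T, B1->T, B1->T, ...; records B1=T, B1=F, B2=F, B3=S, B5=F, B6=E
run #2 (s=6, z=2) runs B1->T, B1->T, B1->T, B1->T, B1->T, B1->T, B1->T, B1->T, B1->T, B1->T, B1->T, B1->F, B3->E, B2->F, ...; records B1=T, B1=F, B2=F, B3=E, B5=T, B5=F, B6=S, B6=E
run #3 (s=7, z=6) runs B1->T, B1->T, B1->T, B1->T, B1->T, B1->T, B1->T, B1->T, B1->T, B1->T, B1->F, B3->S, B2->F, B6->E, ...; records B1=T, B1=F, B2=F, B3=S, B5=T, B5=F, B6=S, B6=E
run #4 (s=5, z=6) runs B1->T, B1->T, B1->T, B1->T, B1->T, B1->T, B1->T, B1->T, B1->T, B1->T, B1->T, B1->T, B1->F, B3->E, ...; records B1=T, B1=F, B2=T, B3=E, B4=T, B5=F, B6=E
run #5 (s=3, z=4) runs B1->T, B1->T, B1->T, B1->T, B1->T, B1->T, B1->T, B1->T, B1->T, B1->T, B1->T, B1->T, B1->T, B1->T, ...; records B1=T, B1=F, B2=F, B3=S, B5=T, B5=F, B6=S, B6=E
run #6 (s=12, z=4) runs B1->T, B1->T, B1->T, B1->T, B1->T, B1->F, B3->S, B2->F, B6->S, B5->F; records B1=T, B1=F, B2=F, B3=S, B5=F, B6=S
run #7 (s=3, z=2) runs B1->T, B1->T, B1->T, B1->T, B1->T, B1->T, B1->T, B1->T, B1->T, B1->T, B1->T, B1->T, B1->T, B1->T, ...; records B1=T, B1=F, B2=F, B3=S, B5=T, B5=F, B6=S, B6=E
run #8 (s=3, z=9) runs B1->T, B1->T, B1->T, B1->T, B1->T, B1->T, B1->T, B1->T, B1->T, B1->T, B1->T, B1->T, B1->T, B1->T, ...; records B1=T, B1=F, B2=F, B3=S, B5=T, B5=F, B6=S, B6=E
run #9 (s=4, z=9) runs B1->T, B1->T, B1->T, B1->T, B1->T, B1->T, B1->T, B1->T, B1->T, B1->T, B1->T, B1->T, B1->T, B1->F, ...; records B1=T, B1=F, B2=F, B3=S, B5=T, B5=F, B6=S, B6=E
union over all inputs: B1=T, B1=F, B2=T, B2=F, B3=S, B3=E, B4=T, B5=T, B5=F, B6=S, B6=E (11 outcomes)
no size-1 subset reaches all 11 outcomes (best union: 8/11)
size 2: inputs {3, 4} cover all 11 outcomes, and no lexicographically smaller subset of this size does
Answer: 3, 4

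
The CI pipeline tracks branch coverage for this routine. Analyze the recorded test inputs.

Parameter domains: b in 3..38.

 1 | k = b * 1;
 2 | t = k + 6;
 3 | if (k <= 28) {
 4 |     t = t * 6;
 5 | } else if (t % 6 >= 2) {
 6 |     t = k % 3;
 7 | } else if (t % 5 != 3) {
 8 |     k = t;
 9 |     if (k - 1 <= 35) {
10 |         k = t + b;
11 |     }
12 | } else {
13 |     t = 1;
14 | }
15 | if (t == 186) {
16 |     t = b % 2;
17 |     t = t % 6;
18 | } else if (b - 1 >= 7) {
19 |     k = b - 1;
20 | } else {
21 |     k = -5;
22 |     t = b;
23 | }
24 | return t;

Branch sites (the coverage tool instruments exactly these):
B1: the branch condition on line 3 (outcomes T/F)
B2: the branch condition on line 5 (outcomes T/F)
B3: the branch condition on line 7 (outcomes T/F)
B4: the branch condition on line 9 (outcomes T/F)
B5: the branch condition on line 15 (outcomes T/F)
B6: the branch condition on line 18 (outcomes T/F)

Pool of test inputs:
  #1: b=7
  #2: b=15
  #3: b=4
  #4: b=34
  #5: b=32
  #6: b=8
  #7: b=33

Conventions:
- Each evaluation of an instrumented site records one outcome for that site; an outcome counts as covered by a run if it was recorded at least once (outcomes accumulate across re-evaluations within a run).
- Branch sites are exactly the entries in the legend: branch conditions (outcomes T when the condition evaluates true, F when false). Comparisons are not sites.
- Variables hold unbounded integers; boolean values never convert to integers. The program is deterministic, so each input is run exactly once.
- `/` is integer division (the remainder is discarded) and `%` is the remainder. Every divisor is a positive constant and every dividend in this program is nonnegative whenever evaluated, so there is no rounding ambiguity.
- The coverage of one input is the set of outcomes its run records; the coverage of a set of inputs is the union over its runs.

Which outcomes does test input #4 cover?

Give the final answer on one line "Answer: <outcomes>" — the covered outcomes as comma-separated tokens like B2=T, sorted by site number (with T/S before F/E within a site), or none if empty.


Event log for input #4 (b=34):
  B1->F, B2->T, B5->F, B6->T
deduplicating events, the covered set is: B1=F, B2=T, B5=F, B6=T
Answer: B1=F, B2=T, B5=F, B6=T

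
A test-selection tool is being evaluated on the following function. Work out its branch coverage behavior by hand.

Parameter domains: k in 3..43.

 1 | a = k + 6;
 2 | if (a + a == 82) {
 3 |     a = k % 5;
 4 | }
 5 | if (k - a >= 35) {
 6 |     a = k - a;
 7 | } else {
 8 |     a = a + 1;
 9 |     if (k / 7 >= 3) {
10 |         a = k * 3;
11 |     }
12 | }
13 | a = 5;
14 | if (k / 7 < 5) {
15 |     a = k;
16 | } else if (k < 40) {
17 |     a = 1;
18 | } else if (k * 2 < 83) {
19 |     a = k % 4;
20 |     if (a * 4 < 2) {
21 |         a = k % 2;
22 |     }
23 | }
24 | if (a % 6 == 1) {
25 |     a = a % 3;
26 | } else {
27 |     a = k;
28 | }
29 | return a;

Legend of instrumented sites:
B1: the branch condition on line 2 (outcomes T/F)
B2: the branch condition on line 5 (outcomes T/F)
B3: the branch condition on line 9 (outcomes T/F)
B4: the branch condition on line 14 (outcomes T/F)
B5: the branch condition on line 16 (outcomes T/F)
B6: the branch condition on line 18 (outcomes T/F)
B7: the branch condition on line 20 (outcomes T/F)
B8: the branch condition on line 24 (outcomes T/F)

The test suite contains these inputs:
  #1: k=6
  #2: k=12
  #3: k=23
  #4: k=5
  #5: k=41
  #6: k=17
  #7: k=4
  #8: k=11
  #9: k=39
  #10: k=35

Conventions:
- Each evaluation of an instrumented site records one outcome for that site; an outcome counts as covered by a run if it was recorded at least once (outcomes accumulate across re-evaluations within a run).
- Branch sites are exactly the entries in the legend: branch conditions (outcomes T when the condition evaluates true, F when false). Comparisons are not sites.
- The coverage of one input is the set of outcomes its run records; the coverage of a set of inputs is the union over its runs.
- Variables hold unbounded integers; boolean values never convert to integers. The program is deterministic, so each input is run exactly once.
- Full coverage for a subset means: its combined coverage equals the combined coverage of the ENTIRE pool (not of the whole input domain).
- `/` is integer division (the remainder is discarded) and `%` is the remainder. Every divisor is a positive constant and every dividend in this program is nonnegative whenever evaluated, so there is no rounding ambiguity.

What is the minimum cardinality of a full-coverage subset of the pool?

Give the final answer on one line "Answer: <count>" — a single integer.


input #1, k=6: events B1->F, B2->F, B3->F, B4->T, B8->F; outcomes B1=F, B2=F, B3=F, B4=T, B8=F
input #2, k=12: events B1->F, B2->F, B3->F, B4->T, B8->F; outcomes B1=F, B2=F, B3=F, B4=T, B8=F
input #3, k=23: events B1->F, B2->F, B3->T, B4->T, B8->F; outcomes B1=F, B2=F, B3=T, B4=T, B8=F
input #4, k=5: events B1->F, B2->F, B3->F, B4->T, B8->F; outcomes B1=F, B2=F, B3=F, B4=T, B8=F
input #5, k=41: events B1->F, B2->F, B3->T, B4->F, B5->F, B6->T, B7->F, B8->T; outcomes B1=F, B2=F, B3=T, B4=F, B5=F, B6=T, B7=F, B8=T
input #6, k=17: events B1->F, B2->F, B3->F, B4->T, B8->F; outcomes B1=F, B2=F, B3=F, B4=T, B8=F
input #7, k=4: events B1->F, B2->F, B3->F, B4->T, B8->F; outcomes B1=F, B2=F, B3=F, B4=T, B8=F
input #8, k=11: events B1->F, B2->F, B3->F, B4->T, B8->F; outcomes B1=F, B2=F, B3=F, B4=T, B8=F
input #9, k=39: events B1->F, B2->F, B3->T, B4->F, B5->T, B8->T; outcomes B1=F, B2=F, B3=T, B4=F, B5=T, B8=T
input #10, k=35: events B1->T, B2->T, B4->F, B5->T, B8->T; outcomes B1=T, B2=T, B4=F, B5=T, B8=T
union over all inputs: B1=T, B1=F, B2=T, B2=F, B3=T, B3=F, B4=T, B4=F, B5=T, B5=F, B6=T, B7=F, B8=T, B8=F (14 outcomes)
checked all size-1 subsets: none covers 14 outcomes (max 8/14)
checked all size-2 subsets: none covers 14 outcomes (max 11/14)
size 3: inputs {1, 5, 10} cover all 14 outcomes, and no lexicographically smaller subset of this size does
Answer: 3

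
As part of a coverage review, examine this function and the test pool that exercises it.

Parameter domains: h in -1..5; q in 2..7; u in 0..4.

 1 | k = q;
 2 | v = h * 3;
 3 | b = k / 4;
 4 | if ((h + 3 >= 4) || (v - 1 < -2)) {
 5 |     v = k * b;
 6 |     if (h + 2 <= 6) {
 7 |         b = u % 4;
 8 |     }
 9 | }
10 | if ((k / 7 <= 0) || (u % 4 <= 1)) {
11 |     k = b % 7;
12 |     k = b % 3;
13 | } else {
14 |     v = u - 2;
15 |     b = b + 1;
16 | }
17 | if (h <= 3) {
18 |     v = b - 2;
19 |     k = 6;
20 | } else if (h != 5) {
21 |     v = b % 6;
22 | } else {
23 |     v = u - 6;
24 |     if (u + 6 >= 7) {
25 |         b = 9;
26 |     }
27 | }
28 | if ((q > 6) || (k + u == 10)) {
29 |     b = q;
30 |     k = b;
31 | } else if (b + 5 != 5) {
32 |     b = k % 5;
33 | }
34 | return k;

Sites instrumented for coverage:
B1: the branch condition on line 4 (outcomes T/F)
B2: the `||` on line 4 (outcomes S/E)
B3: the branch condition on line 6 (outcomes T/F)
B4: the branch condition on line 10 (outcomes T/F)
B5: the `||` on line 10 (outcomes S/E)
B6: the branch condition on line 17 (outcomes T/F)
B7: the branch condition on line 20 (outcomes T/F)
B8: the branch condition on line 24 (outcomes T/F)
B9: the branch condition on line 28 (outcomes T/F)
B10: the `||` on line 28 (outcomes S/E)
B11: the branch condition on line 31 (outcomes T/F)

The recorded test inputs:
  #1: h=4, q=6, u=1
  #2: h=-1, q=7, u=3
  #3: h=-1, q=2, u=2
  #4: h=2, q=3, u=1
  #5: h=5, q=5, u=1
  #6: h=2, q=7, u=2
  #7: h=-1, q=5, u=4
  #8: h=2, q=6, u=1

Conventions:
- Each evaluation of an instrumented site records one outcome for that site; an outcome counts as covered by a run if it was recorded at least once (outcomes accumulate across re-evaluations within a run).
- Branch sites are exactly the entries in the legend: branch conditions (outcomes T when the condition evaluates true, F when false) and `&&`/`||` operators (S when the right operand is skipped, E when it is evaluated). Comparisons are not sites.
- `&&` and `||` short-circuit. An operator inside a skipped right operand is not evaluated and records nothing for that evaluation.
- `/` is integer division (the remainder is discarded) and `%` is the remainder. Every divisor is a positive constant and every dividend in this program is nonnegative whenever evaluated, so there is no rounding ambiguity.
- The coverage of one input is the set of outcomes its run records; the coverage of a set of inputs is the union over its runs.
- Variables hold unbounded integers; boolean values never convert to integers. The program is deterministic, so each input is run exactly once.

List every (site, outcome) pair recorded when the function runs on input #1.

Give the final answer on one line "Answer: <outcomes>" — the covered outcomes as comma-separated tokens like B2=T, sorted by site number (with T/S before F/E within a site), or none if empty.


Running input #1 (h=4, q=6, u=1), event by event:
  B2->S, B1->T, B3->T, B5->S, B4->T, B6->F, B7->T, B10->E, B9->F, B11->T
deduplicating events, the covered set is: B1=T, B2=S, B3=T, B4=T, B5=S, B6=F, B7=T, B9=F, B10=E, B11=T
Answer: B1=T, B2=S, B3=T, B4=T, B5=S, B6=F, B7=T, B9=F, B10=E, B11=T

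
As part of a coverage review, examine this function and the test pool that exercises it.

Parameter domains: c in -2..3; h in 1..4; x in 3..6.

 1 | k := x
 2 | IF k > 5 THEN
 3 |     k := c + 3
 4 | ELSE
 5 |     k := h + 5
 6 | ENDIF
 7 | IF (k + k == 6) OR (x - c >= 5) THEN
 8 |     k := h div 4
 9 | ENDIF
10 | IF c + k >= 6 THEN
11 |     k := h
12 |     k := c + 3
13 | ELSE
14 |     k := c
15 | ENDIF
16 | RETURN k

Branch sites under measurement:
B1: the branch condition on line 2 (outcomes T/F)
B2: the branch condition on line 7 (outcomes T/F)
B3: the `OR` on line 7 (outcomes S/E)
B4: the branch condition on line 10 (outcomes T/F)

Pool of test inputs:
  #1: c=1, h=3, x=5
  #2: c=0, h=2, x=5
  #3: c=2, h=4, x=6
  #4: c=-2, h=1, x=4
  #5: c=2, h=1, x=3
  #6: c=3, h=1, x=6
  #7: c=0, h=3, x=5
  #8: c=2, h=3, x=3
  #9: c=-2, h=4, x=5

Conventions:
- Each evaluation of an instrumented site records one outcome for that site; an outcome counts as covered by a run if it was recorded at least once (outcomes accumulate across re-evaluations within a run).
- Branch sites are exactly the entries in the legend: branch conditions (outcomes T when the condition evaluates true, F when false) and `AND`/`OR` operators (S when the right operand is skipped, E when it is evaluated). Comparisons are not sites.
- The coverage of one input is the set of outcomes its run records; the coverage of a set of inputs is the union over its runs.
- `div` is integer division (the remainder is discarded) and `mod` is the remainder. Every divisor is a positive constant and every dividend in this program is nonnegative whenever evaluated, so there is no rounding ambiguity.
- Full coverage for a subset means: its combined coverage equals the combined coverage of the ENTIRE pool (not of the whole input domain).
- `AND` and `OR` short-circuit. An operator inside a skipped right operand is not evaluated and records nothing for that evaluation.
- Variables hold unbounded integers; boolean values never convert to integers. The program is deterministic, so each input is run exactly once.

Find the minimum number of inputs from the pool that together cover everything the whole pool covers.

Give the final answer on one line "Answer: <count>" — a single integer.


input #1, c=1, h=3, x=5: events B1->F, B3->E, B2->F, B4->T; outcomes B1=F, B2=F, B3=E, B4=T
input #2, c=0, h=2, x=5: events B1->F, B3->E, B2->T, B4->F; outcomes B1=F, B2=T, B3=E, B4=F
input #3, c=2, h=4, x=6: events B1->T, B3->E, B2->F, B4->T; outcomes B1=T, B2=F, B3=E, B4=T
input #4, c=-2, h=1, x=4: events B1->F, B3->E, B2->T, B4->F; outcomes B1=F, B2=T, B3=E, B4=F
input #5, c=2, h=1, x=3: events B1->F, B3->E, B2->F, B4->T; outcomes B1=F, B2=F, B3=E, B4=T
input #6, c=3, h=1, x=6: events B1->T, B3->E, B2->F, B4->T; outcomes B1=T, B2=F, B3=E, B4=T
input #7, c=0, h=3, x=5: events B1->F, B3->E, B2->T, B4->F; outcomes B1=F, B2=T, B3=E, B4=F
input #8, c=2, h=3, x=3: events B1->F, B3->E, B2->F, B4->T; outcomes B1=F, B2=F, B3=E, B4=T
input #9, c=-2, h=4, x=5: events B1->F, B3->E, B2->T, B4->F; outcomes B1=F, B2=T, B3=E, B4=F
pool-wide coverage (7 outcomes): B1=T, B1=F, B2=T, B2=F, B3=E, B4=T, B4=F
checked all size-1 subsets: none covers 7 outcomes (max 4/7)
inputs {2, 3} (size 2) cover everything; no size-2 subset with a lexicographically smaller index list covers all 7
Answer: 2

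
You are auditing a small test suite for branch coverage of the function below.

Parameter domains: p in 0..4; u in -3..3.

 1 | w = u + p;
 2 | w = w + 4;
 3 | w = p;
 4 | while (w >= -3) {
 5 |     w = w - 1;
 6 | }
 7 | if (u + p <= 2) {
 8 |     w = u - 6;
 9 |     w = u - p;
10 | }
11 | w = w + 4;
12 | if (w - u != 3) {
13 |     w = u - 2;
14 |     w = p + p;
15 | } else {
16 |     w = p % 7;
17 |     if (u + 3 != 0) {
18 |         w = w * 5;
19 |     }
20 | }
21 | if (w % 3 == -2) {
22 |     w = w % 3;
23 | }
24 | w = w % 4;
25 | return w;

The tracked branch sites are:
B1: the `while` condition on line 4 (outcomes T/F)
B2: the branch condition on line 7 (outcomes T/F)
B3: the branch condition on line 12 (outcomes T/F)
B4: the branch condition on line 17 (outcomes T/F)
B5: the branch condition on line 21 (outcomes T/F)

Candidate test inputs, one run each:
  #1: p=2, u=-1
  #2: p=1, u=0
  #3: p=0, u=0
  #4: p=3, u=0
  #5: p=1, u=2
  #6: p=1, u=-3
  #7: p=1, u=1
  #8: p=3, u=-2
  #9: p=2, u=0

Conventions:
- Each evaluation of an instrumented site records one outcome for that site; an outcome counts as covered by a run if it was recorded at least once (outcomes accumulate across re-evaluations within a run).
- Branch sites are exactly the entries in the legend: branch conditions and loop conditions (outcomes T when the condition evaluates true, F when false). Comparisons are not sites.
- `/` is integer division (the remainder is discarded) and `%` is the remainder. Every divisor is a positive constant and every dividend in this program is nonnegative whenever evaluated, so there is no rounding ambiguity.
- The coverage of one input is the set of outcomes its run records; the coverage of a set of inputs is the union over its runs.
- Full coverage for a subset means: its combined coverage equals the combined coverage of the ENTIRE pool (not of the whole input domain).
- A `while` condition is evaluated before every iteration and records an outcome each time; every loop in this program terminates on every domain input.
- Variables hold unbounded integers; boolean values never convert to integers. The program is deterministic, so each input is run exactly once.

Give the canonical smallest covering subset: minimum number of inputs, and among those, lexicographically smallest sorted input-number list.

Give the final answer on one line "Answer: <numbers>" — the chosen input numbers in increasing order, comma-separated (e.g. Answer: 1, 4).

input #1 (p=2, u=-1): events B1->T, B1->T, B1->T, B1->T, B1->T, B1->T, B1->F, B2->T, B3->T, B5->F; covers B1=T, B1=F, B2=T, B3=T, B5=F
input #2 (p=1, u=0): events B1->T, B1->T, B1->T, B1->T, B1->T, B1->F, B2->T, B3->F, B4->T, B5->F; covers B1=T, B1=F, B2=T, B3=F, B4=T, B5=F
input #3 (p=0, u=0): events B1->T, B1->T, B1->T, B1->T, B1->F, B2->T, B3->T, B5->F; covers B1=T, B1=F, B2=T, B3=T, B5=F
input #4 (p=3, u=0): events B1->T, B1->T, B1->T, B1->T, B1->T, B1->T, B1->T, B1->F, B2->F, B3->T, B5->F; covers B1=T, B1=F, B2=F, B3=T, B5=F
input #5 (p=1, u=2): events B1->T, B1->T, B1->T, B1->T, B1->T, B1->F, B2->F, B3->T, B5->F; covers B1=T, B1=F, B2=F, B3=T, B5=F
input #6 (p=1, u=-3): events B1->T, B1->T, B1->T, B1->T, B1->T, B1->F, B2->T, B3->F, B4->F, B5->F; covers B1=T, B1=F, B2=T, B3=F, B4=F, B5=F
input #7 (p=1, u=1): events B1->T, B1->T, B1->T, B1->T, B1->T, B1->F, B2->T, B3->F, B4->T, B5->F; covers B1=T, B1=F, B2=T, B3=F, B4=T, B5=F
input #8 (p=3, u=-2): events B1->T, B1->T, B1->T, B1->T, B1->T, B1->T, B1->T, B1->F, B2->T, B3->T, B5->F; covers B1=T, B1=F, B2=T, B3=T, B5=F
input #9 (p=2, u=0): events B1->T, B1->T, B1->T, B1->T, B1->T, B1->T, B1->F, B2->T, B3->T, B5->F; covers B1=T, B1=F, B2=T, B3=T, B5=F
pool-wide coverage (9 outcomes): B1=T, B1=F, B2=T, B2=F, B3=T, B3=F, B4=T, B4=F, B5=F
checked all size-1 subsets: none covers 9 outcomes (max 6/9)
checked all size-2 subsets: none covers 9 outcomes (max 8/9)
the canonical winner is {2, 4, 6}: size 3, full 9-outcome coverage, earliest index list among size-3 covers

Answer: 2, 4, 6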